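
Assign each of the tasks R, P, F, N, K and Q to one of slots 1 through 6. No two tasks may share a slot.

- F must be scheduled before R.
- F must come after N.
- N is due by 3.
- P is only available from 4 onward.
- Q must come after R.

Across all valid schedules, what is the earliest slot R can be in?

3

Precedence pushes R to at least 3; downstream work caps R at 5.
R at 3 is achievable: Q -> 5, N -> 1, K -> 6, F -> 2, P -> 4, R -> 3.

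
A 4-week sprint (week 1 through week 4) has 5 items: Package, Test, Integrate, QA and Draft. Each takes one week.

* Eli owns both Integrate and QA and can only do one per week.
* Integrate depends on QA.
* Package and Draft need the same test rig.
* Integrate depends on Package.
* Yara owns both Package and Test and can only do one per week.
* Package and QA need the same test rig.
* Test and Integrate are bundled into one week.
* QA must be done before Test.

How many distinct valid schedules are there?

24

Splitting on Package: it can be week 1 (9), week 2 (9), week 3 (6). Listing each branch's schedules as (Test, Integrate, QA, Draft) by week number:
Package=week 1: (3,3,2,2) (3,3,2,3) (3,3,2,4) (4,4,2,2) (4,4,2,3) (4,4,2,4) (4,4,3,2) (4,4,3,3) (4,4,3,4) — 9.
Package=week 2: (3,3,1,1) (3,3,1,3) (3,3,1,4) (4,4,1,1) (4,4,1,3) (4,4,1,4) (4,4,3,1) (4,4,3,3) (4,4,3,4) — 9.
Package=week 3: (4,4,1,1) (4,4,1,2) (4,4,1,4) (4,4,2,1) (4,4,2,2) (4,4,2,4) — 6.
Summing: 9 + 9 + 6 = 24.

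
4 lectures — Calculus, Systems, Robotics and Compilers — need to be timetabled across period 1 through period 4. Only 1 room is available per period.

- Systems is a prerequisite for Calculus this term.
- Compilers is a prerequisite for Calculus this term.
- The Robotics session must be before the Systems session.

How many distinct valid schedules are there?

Enumerating: Robotics -> period 1, Compilers -> period 3, Calculus -> period 4, Systems -> period 2 | Compilers in period 2; Robotics in period 1; Systems in period 3; Calculus in period 4 | Robotics in period 2; Compilers in period 1; Systems in period 3; Calculus in period 4.

3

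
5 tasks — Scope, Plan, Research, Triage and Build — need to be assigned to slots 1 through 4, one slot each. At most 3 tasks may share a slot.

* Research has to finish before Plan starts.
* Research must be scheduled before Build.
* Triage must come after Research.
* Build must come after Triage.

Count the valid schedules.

Splitting on Scope: it can be 1 (11), 2 (11), 3 (11), 4 (11). Listing each branch's schedules as (Plan, Research, Triage, Build):
Scope=1: (2,1,2,3) (2,1,2,4) (2,1,3,4) (3,1,2,3) (3,1,2,4) (3,1,3,4) (3,2,3,4) (4,1,2,3) (4,1,2,4) (4,1,3,4) (4,2,3,4) — 11.
Scope=2: (2,1,2,3) (2,1,2,4) (2,1,3,4) (3,1,2,3) (3,1,2,4) (3,1,3,4) (3,2,3,4) (4,1,2,3) (4,1,2,4) (4,1,3,4) (4,2,3,4) — 11.
Scope=3: (2,1,2,3) (2,1,2,4) (2,1,3,4) (3,1,2,3) (3,1,2,4) (3,1,3,4) (3,2,3,4) (4,1,2,3) (4,1,2,4) (4,1,3,4) (4,2,3,4) — 11.
Scope=4: (2,1,2,3) (2,1,2,4) (2,1,3,4) (3,1,2,3) (3,1,2,4) (3,1,3,4) (3,2,3,4) (4,1,2,3) (4,1,2,4) (4,1,3,4) (4,2,3,4) — 11.
Summing: 11 + 11 + 11 + 11 = 44.

44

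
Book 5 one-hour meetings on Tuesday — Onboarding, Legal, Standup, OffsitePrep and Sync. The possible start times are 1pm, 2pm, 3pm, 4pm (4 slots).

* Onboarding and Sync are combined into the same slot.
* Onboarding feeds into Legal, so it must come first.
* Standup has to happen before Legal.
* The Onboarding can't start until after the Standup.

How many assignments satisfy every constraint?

16

Splitting on Onboarding: it can be 2pm (8), 3pm (8). Listing each branch's schedules as (Legal, Standup, OffsitePrep, Sync):
Onboarding=2pm: (3pm,1pm,1pm,2pm) (3pm,1pm,2pm,2pm) (3pm,1pm,3pm,2pm) (3pm,1pm,4pm,2pm) (4pm,1pm,1pm,2pm) (4pm,1pm,2pm,2pm) (4pm,1pm,3pm,2pm) (4pm,1pm,4pm,2pm) — 8.
Onboarding=3pm: (4pm,1pm,1pm,3pm) (4pm,1pm,2pm,3pm) (4pm,1pm,3pm,3pm) (4pm,1pm,4pm,3pm) (4pm,2pm,1pm,3pm) (4pm,2pm,2pm,3pm) (4pm,2pm,3pm,3pm) (4pm,2pm,4pm,3pm) — 8.
Summing: 8 + 8 = 16.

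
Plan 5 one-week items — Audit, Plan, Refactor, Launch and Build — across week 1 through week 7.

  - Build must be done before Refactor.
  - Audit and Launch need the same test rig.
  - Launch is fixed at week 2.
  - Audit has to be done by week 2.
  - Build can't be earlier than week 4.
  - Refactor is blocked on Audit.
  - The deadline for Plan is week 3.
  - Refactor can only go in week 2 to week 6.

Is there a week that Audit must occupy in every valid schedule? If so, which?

Audit's window is week 1–week 2.
Launch is fixed at week 2, and Audit can't share a week with Launch.
So Audit must be week 1.

week 1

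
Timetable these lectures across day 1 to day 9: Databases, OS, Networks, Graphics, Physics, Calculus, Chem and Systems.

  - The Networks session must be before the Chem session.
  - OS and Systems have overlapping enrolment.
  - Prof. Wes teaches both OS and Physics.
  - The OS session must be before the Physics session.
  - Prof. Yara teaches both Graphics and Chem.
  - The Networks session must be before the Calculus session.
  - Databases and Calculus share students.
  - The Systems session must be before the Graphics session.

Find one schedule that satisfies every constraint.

Calculus in day 2, Databases in day 1, Networks in day 1, OS in day 1, Graphics in day 3, Chem in day 2, Physics in day 2, Systems in day 2

Checking: Networks(day 1) before Chem(day 2); Networks(day 1) before Calculus(day 2); OS(day 1) before Physics(day 2); Systems(day 2) before Graphics(day 3); OS(day 1) != Physics(day 2); Databases(day 1) != Calculus(day 2); OS(day 1) != Systems(day 2); Graphics(day 3) != Chem(day 2).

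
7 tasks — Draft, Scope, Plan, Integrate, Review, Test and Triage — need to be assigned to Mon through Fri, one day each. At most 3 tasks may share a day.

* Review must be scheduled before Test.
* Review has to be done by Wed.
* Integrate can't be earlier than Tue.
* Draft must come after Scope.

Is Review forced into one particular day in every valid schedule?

No

Review can be Mon (e.g. Draft=Tue, Review=Mon, Scope=Mon, Plan=Mon, Triage=Wed, Integrate=Tue, Test=Tue) or Tue (e.g. Test -> Wed, Plan -> Mon, Triage -> Mon, Scope -> Mon, Draft -> Tue, Review -> Tue, Integrate -> Tue).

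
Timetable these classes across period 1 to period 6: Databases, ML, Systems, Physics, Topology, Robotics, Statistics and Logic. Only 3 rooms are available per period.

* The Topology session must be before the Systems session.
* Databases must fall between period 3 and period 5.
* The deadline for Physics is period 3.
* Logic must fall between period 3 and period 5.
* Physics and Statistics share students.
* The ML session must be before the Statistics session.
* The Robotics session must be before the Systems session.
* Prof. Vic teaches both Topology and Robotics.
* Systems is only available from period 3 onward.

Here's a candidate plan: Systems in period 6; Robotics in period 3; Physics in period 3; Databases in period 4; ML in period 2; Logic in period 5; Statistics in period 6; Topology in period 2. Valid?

Yes, all constraints hold

Prof. Vic teaches both Topology and Robotics — holds.
The Topology session must be before the Systems session — holds.
Physics and Statistics share students — holds.
Systems is only available from period 3 onward — holds.
Only 3 rooms are available per period — holds.
The ML session must be before the Statistics session — holds.
The deadline for Physics is period 3 — holds.
The Robotics session must be before the Systems session — holds.
Databases must fall between period 3 and period 5 — holds.
Logic must fall between period 3 and period 5 — holds.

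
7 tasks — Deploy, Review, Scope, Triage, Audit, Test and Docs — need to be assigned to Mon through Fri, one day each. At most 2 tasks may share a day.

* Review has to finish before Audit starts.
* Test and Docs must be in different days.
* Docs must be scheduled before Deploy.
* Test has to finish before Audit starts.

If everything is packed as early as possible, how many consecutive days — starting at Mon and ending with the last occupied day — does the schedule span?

4

The precedence chain requires at least 2 distinct days.
With at most 2 per day and 7 tasks, at least 4 days are needed.
4 works (last occupied day: Thu): for example Triage=Thu; Audit=Tue; Review=Mon; Test=Mon; Scope=Wed; Deploy=Wed; Docs=Tue.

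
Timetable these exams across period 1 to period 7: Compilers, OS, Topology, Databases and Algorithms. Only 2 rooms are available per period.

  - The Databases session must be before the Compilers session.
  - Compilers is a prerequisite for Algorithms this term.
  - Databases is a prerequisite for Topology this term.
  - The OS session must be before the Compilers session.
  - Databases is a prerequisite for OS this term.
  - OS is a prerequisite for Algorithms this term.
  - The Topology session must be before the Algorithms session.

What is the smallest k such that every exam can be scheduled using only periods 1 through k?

The precedence chain requires at least 4 distinct periods.
With at most 2 per period and 5 exams, at least 3 periods are needed.
4 works (last occupied period: period 4): for example Algorithms=period 4, Databases=period 1, OS=period 2, Compilers=period 3, Topology=period 2.

4 periods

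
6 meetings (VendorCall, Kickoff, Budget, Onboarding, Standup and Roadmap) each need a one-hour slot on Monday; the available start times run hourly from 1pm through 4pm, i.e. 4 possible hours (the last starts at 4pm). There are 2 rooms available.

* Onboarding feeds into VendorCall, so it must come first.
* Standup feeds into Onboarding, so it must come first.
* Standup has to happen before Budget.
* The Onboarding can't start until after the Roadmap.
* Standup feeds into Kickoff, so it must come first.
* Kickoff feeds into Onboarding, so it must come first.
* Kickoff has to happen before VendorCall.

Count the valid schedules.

Splitting on Budget: it can be 2pm (1), 3pm (2), 4pm (2). Listing each branch's schedules as (VendorCall, Kickoff, Onboarding, Standup, Roadmap):
Budget=2pm: (4pm,2pm,3pm,1pm,1pm) — 1.
Budget=3pm: (4pm,2pm,3pm,1pm,1pm) (4pm,2pm,3pm,1pm,2pm) — 2.
Budget=4pm: (4pm,2pm,3pm,1pm,1pm) (4pm,2pm,3pm,1pm,2pm) — 2.
Summing: 1 + 2 + 2 = 5.

5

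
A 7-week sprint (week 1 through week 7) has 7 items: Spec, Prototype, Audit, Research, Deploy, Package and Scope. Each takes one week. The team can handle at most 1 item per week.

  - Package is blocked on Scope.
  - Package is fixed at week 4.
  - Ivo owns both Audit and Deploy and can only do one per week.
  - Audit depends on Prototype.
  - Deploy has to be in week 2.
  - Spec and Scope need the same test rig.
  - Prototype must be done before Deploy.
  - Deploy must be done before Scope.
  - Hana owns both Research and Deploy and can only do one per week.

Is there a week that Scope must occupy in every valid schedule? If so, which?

Deploy is fixed at week 2 and must come before Scope, so Scope is at least week 3.
Package is fixed at week 4 and must come after Scope, so Scope is at most week 3.
So Scope must be week 3.

week 3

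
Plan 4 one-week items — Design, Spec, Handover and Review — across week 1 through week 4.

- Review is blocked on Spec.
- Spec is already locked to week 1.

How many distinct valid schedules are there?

Splitting on Design: it can be week 1 (12), week 2 (12), week 3 (12), week 4 (12). Listing each branch's schedules as (Spec, Handover, Review) by week number:
Design=week 1: (1,1,2) (1,1,3) (1,1,4) (1,2,2) (1,2,3) (1,2,4) (1,3,2) (1,3,3) (1,3,4) (1,4,2) (1,4,3) (1,4,4) — 12.
Design=week 2: (1,1,2) (1,1,3) (1,1,4) (1,2,2) (1,2,3) (1,2,4) (1,3,2) (1,3,3) (1,3,4) (1,4,2) (1,4,3) (1,4,4) — 12.
Design=week 3: (1,1,2) (1,1,3) (1,1,4) (1,2,2) (1,2,3) (1,2,4) (1,3,2) (1,3,3) (1,3,4) (1,4,2) (1,4,3) (1,4,4) — 12.
Design=week 4: (1,1,2) (1,1,3) (1,1,4) (1,2,2) (1,2,3) (1,2,4) (1,3,2) (1,3,3) (1,3,4) (1,4,2) (1,4,3) (1,4,4) — 12.
Summing: 12 + 12 + 12 + 12 = 48.

48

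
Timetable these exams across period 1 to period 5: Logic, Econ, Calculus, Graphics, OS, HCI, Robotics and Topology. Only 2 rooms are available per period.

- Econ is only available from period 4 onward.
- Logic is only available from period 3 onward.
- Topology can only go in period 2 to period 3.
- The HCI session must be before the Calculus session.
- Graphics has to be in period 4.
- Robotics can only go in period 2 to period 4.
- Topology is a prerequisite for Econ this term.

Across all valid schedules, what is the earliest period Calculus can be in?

period 2

Precedence pushes Calculus to at least period 2.
Calculus at period 2 is achievable: Topology=period 2, OS=period 1, Logic=period 3, Econ=period 4, HCI=period 1, Robotics=period 3, Graphics=period 4, Calculus=period 2.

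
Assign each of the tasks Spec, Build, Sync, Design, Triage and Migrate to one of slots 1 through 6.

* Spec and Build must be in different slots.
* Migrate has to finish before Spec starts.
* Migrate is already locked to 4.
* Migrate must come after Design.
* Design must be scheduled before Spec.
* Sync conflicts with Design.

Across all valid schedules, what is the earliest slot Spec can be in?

5

Precedence pushes Spec to at least 5.
Spec at 5 is achievable: Triage=1; Design=1; Sync=2; Build=1; Spec=5; Migrate=4.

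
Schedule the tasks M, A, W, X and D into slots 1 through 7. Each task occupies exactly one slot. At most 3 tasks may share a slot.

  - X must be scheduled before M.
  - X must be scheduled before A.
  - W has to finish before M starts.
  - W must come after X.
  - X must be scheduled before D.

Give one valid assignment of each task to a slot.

M=3; X=1; D=2; A=2; W=2

Checking: X(1) before W(2); X(1) before M(3); X(1) before D(2); X(1) before A(2); W(2) before M(3); max 3 per slot (cap 3).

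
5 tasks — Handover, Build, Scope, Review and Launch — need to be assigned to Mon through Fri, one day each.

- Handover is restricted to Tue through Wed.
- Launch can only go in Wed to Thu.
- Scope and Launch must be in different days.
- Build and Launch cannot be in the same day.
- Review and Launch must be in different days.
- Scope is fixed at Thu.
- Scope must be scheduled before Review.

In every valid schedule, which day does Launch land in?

Wed

Launch's window is Wed–Thu.
Scope is fixed at Thu, and Launch can't share a day with Scope.
So Launch must be Wed.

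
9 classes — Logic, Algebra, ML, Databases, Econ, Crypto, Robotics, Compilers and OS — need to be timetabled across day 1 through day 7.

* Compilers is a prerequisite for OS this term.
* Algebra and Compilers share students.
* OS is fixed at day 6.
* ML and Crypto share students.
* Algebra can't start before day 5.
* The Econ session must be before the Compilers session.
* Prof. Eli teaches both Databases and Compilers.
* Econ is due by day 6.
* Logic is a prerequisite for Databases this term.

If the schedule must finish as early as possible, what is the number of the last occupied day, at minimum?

day 6

The precedence chain requires at least 3 distinct days.
OS can't be placed before day 6, so the schedule must run through at least day 6.
6 works (last occupied day: day 6): for example Econ -> day 1, Algebra -> day 5, Databases -> day 3, Crypto -> day 2, ML -> day 1, Logic -> day 1, Compilers -> day 2, Robotics -> day 1, OS -> day 6.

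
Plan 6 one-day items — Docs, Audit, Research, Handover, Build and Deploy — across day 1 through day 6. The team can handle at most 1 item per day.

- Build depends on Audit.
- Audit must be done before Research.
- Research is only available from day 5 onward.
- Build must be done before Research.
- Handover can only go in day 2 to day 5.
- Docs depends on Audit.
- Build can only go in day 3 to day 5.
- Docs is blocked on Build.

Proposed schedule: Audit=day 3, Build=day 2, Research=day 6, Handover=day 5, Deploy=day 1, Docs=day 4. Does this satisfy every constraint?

No — it violates: Build depends on Audit

Build depends on Audit — violated.
Docs depends on Audit — holds.
Docs is blocked on Build — holds.
Build can only go in day 3 to day 5 — violated.
Research is only available from day 5 onward — holds.
Audit must be done before Research — holds.
Handover can only go in day 2 to day 5 — holds.
Build must be done before Research — holds.
The team can handle at most 1 item per day — holds.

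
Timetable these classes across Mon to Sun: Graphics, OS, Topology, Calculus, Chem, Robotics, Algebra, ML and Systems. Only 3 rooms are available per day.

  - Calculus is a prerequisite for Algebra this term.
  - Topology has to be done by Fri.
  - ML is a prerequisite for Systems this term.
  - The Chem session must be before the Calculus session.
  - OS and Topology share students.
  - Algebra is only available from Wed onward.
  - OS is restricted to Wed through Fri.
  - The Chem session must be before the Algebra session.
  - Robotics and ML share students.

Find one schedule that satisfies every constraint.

ML in Mon; Chem in Mon; Calculus in Tue; Graphics in Tue; Algebra in Wed; Robotics in Wed; Topology in Mon; OS in Wed; Systems in Tue

Checking: Calculus(Tue) before Algebra(Wed); Chem(Mon) before Algebra(Wed); ML(Mon) before Systems(Tue); Chem(Mon) before Calculus(Tue); Robotics(Wed) != ML(Mon); OS(Wed) != Topology(Mon); Topology=Mon in [Mon,Fri]; Algebra=Wed in [Wed,Sun]; OS=Wed in [Wed,Fri]; max 3 per day (cap 3).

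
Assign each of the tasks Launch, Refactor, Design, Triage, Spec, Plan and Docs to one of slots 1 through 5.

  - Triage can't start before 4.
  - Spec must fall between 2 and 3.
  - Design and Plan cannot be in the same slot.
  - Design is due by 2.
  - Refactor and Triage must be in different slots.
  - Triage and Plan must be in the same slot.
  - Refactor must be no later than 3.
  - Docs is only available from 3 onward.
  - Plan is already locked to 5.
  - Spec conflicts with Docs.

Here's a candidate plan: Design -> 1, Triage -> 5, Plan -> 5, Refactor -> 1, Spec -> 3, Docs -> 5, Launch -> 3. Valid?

Valid

Triage can't start before 4 — holds.
Refactor and Triage must be in different slots — holds.
Spec must fall between 2 and 3 — holds.
Design is due by 2 — holds.
Design and Plan cannot be in the same slot — holds.
Docs is only available from 3 onward — holds.
Plan is already locked to 5 — holds.
Refactor must be no later than 3 — holds.
Triage and Plan must be in the same slot — holds.
Spec conflicts with Docs — holds.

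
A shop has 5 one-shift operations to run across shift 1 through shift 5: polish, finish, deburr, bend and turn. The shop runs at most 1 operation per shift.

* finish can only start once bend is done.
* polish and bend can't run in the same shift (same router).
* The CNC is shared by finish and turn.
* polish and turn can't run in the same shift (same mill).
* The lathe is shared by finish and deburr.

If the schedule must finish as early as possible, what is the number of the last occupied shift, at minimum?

5

The precedence chain requires at least 2 distinct shifts.
With at most 1 per shift and 5 operations, at least 5 shifts are needed.
5 works (last occupied shift: shift 5): for example bend -> shift 1, polish -> shift 3, turn -> shift 5, finish -> shift 2, deburr -> shift 4.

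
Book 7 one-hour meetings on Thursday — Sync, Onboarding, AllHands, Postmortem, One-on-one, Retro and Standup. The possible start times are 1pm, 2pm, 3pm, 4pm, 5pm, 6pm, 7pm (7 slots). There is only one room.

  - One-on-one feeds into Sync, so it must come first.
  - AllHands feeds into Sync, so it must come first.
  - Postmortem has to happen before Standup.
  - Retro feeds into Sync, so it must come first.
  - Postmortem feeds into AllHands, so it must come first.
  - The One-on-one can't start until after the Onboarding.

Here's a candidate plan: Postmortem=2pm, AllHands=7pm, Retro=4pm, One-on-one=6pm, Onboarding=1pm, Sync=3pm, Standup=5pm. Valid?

Invalid. AllHands feeds into Sync, so it must come first.

Postmortem has to happen before Standup — holds.
Retro feeds into Sync, so it must come first — violated.
There is only one room — holds.
One-on-one feeds into Sync, so it must come first — violated.
Postmortem feeds into AllHands, so it must come first — holds.
AllHands feeds into Sync, so it must come first — violated.
The One-on-one can't start until after the Onboarding — holds.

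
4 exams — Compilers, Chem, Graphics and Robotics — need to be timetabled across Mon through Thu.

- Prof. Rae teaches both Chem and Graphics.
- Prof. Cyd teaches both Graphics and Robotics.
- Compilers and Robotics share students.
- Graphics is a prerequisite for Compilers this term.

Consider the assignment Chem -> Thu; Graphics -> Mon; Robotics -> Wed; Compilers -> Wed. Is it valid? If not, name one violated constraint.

Prof. Cyd teaches both Graphics and Robotics — holds.
Prof. Rae teaches both Chem and Graphics — holds.
Compilers and Robotics share students — violated.
Graphics is a prerequisite for Compilers this term — holds.

Invalid. Compilers and Robotics share students.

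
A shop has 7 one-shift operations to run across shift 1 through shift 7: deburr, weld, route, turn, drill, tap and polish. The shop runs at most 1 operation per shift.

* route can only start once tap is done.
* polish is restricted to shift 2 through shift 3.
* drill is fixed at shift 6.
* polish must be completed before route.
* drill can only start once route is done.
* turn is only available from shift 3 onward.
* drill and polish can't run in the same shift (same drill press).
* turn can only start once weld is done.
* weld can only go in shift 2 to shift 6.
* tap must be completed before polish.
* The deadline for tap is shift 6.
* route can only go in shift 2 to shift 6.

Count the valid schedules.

Splitting on weld: it can be shift 2 (4), shift 3 (4), shift 4 (5), shift 5 (4). Listing each branch's schedules as (deburr, route, turn, drill, tap, polish) by shift number:
weld=shift 2: (4,5,7,6,1,3) (5,4,7,6,1,3) (7,4,5,6,1,3) (7,5,4,6,1,3) — 4.
weld=shift 3: (4,5,7,6,1,2) (5,4,7,6,1,2) (7,4,5,6,1,2) (7,5,4,6,1,2) — 4.
weld=shift 4: (1,5,7,6,2,3) (2,5,7,6,1,3) (3,5,7,6,1,2) (5,3,7,6,1,2) (7,3,5,6,1,2) — 5.
weld=shift 5: (1,4,7,6,2,3) (2,4,7,6,1,3) (3,4,7,6,1,2) (4,3,7,6,1,2) — 4.
Summing: 4 + 4 + 5 + 4 = 17.

17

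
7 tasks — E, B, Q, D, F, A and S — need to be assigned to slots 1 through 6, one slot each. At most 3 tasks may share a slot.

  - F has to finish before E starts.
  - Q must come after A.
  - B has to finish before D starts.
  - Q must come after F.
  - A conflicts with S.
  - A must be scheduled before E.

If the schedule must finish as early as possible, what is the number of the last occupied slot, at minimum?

3

The precedence chain requires at least 2 distinct slots.
With at most 3 per slot and 7 tasks, at least 3 slots are needed.
3 works (last occupied slot: 3): for example Q -> 2, B -> 1, D -> 2, S -> 3, E -> 2, F -> 1, A -> 1.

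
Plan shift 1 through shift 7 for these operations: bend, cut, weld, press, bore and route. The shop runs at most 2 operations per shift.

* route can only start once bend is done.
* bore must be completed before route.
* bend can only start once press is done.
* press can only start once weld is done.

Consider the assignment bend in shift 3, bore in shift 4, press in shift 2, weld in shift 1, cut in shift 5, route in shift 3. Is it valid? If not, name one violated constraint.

The shop runs at most 2 operations per shift — holds.
bore must be completed before route — violated.
route can only start once bend is done — violated.
bend can only start once press is done — holds.
press can only start once weld is done — holds.

Invalid. bore must be completed before route.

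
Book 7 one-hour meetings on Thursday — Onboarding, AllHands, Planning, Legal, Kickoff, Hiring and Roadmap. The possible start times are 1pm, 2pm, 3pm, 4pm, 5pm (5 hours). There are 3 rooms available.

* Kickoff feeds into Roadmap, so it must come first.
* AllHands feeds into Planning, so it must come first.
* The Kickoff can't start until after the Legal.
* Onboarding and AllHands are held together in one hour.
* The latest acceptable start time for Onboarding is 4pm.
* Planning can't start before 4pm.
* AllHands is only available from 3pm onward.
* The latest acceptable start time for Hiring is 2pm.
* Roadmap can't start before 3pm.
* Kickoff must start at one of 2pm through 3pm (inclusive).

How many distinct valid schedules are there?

42

Splitting on Onboarding: it can be 3pm (28), 4pm (14). Listing each branch's schedules as (AllHands, Planning, Legal, Kickoff, Hiring, Roadmap):
Onboarding=3pm: (3pm,4pm,1pm,2pm,1pm,3pm) (3pm,4pm,1pm,2pm,1pm,4pm) (3pm,4pm,1pm,2pm,1pm,5pm) (3pm,4pm,1pm,2pm,2pm,3pm) (3pm,4pm,1pm,2pm,2pm,4pm) (3pm,4pm,1pm,2pm,2pm,5pm) (3pm,4pm,1pm,3pm,1pm,4pm) (3pm,4pm,1pm,3pm,1pm,5pm) (3pm,4pm,1pm,3pm,2pm,4pm) (3pm,4pm,1pm,3pm,2pm,5pm) (3pm,4pm,2pm,3pm,1pm,4pm) (3pm,4pm,2pm,3pm,1pm,5pm) (3pm,4pm,2pm,3pm,2pm,4pm) (3pm,4pm,2pm,3pm,2pm,5pm) (3pm,5pm,1pm,2pm,1pm,3pm) (3pm,5pm,1pm,2pm,1pm,4pm) (3pm,5pm,1pm,2pm,1pm,5pm) (3pm,5pm,1pm,2pm,2pm,3pm) (3pm,5pm,1pm,2pm,2pm,4pm) (3pm,5pm,1pm,2pm,2pm,5pm) (3pm,5pm,1pm,3pm,1pm,4pm) (3pm,5pm,1pm,3pm,1pm,5pm) (3pm,5pm,1pm,3pm,2pm,4pm) (3pm,5pm,1pm,3pm,2pm,5pm) (3pm,5pm,2pm,3pm,1pm,4pm) (3pm,5pm,2pm,3pm,1pm,5pm) (3pm,5pm,2pm,3pm,2pm,4pm) (3pm,5pm,2pm,3pm,2pm,5pm) — 28.
Onboarding=4pm: (4pm,5pm,1pm,2pm,1pm,3pm) (4pm,5pm,1pm,2pm,1pm,4pm) (4pm,5pm,1pm,2pm,1pm,5pm) (4pm,5pm,1pm,2pm,2pm,3pm) (4pm,5pm,1pm,2pm,2pm,4pm) (4pm,5pm,1pm,2pm,2pm,5pm) (4pm,5pm,1pm,3pm,1pm,4pm) (4pm,5pm,1pm,3pm,1pm,5pm) (4pm,5pm,1pm,3pm,2pm,4pm) (4pm,5pm,1pm,3pm,2pm,5pm) (4pm,5pm,2pm,3pm,1pm,4pm) (4pm,5pm,2pm,3pm,1pm,5pm) (4pm,5pm,2pm,3pm,2pm,4pm) (4pm,5pm,2pm,3pm,2pm,5pm) — 14.
Summing: 28 + 14 = 42.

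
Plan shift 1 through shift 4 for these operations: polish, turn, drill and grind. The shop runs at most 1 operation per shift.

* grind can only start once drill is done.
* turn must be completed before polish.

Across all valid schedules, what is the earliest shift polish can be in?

shift 2

Precedence pushes polish to at least shift 2.
polish at shift 2 is achievable: turn=shift 1, drill=shift 3, polish=shift 2, grind=shift 4.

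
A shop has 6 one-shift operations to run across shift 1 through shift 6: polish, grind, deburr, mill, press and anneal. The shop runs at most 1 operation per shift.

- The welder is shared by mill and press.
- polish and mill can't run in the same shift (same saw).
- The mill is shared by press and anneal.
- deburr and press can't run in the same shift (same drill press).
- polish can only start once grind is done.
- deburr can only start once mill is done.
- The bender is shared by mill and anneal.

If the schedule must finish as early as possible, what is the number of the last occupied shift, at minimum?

6

The precedence chain requires at least 2 distinct shifts.
With at most 1 per shift and 6 operations, at least 6 shifts are needed.
6 works (last occupied shift: shift 6): for example deburr in shift 4, grind in shift 1, mill in shift 3, anneal in shift 6, press in shift 5, polish in shift 2.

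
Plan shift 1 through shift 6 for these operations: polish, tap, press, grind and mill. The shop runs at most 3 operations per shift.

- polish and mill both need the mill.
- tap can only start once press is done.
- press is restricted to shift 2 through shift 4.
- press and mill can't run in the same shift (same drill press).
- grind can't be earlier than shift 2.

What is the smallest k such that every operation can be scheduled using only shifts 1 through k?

The precedence chain requires at least 2 distinct shifts.
With at most 3 per shift and 5 operations, at least 2 shifts are needed.
Propagating the time windows through the other constraints, tap can't land before shift 3, so the schedule must run through at least shift 3.
3 works (last occupied shift: shift 3): for example press in shift 2; polish in shift 1; mill in shift 3; grind in shift 2; tap in shift 3.

3 shifts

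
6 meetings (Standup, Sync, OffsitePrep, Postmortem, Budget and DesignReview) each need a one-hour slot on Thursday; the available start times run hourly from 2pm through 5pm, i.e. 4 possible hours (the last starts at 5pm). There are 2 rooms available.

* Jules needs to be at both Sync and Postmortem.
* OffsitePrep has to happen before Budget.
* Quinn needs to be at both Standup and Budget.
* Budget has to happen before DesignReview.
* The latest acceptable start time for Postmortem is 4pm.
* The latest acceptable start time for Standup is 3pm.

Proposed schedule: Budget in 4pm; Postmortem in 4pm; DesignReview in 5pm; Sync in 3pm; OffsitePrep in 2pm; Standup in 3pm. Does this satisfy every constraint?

Yes

Quinn needs to be at both Standup and Budget — holds.
OffsitePrep has to happen before Budget — holds.
The latest acceptable start time for Standup is 3pm — holds.
Jules needs to be at both Sync and Postmortem — holds.
The latest acceptable start time for Postmortem is 4pm — holds.
Budget has to happen before DesignReview — holds.
There are 2 rooms available — holds.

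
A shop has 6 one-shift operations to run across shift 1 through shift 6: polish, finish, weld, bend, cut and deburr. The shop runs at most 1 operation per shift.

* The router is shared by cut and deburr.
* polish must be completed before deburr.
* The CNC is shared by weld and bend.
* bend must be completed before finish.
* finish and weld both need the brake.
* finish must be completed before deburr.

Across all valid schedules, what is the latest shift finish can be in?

Precedence pushes finish to at least shift 2; downstream work caps finish at shift 5.
finish at shift 5 is achievable: finish in shift 5; deburr in shift 6; cut in shift 4; polish in shift 1; weld in shift 3; bend in shift 2.

shift 5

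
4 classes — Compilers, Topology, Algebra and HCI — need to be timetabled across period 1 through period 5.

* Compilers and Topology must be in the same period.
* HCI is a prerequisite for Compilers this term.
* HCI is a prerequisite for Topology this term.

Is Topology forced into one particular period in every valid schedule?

Topology can be period 2 (e.g. Topology -> period 2, Algebra -> period 1, Compilers -> period 2, HCI -> period 1) or period 3 (e.g. HCI=period 1, Compilers=period 3, Topology=period 3, Algebra=period 1).

No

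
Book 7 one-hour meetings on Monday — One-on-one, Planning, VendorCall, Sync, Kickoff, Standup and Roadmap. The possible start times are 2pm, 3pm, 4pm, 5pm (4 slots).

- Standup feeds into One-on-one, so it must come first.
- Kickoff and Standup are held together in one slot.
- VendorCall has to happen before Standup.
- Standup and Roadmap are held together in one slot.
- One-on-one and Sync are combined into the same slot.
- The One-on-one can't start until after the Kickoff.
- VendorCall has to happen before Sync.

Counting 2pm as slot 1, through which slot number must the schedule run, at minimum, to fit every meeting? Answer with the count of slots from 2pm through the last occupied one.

The precedence chain requires at least 3 distinct slots.
3 works (last occupied slot: 4pm): for example Kickoff=3pm; VendorCall=2pm; Sync=4pm; One-on-one=4pm; Standup=3pm; Roadmap=3pm; Planning=2pm.

3 slots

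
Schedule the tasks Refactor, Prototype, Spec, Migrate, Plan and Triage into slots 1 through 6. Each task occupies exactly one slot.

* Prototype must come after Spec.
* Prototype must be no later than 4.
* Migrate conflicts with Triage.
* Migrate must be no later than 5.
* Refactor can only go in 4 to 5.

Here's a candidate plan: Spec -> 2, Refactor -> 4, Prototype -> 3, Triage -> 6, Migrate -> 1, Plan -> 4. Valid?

Prototype must come after Spec — holds.
Migrate conflicts with Triage — holds.
Refactor can only go in 4 to 5 — holds.
Prototype must be no later than 4 — holds.
Migrate must be no later than 5 — holds.

Yes, all constraints hold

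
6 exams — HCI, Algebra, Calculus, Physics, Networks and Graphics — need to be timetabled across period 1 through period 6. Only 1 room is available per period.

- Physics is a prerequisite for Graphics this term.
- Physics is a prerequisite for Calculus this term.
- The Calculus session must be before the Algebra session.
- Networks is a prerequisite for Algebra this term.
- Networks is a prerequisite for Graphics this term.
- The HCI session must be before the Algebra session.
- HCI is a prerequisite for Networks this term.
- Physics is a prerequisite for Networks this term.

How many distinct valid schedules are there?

12

Splitting on HCI: it can be period 1 (5), period 2 (5), period 3 (2). Listing each branch's schedules as (Algebra, Calculus, Physics, Networks, Graphics) by period number:
HCI=period 1: (5,3,2,4,6) (5,4,2,3,6) (6,3,2,4,5) (6,4,2,3,5) (6,5,2,3,4) — 5.
HCI=period 2: (5,3,1,4,6) (5,4,1,3,6) (6,3,1,4,5) (6,4,1,3,5) (6,5,1,3,4) — 5.
HCI=period 3: (5,2,1,4,6) (6,2,1,4,5) — 2.
Summing: 5 + 5 + 2 = 12.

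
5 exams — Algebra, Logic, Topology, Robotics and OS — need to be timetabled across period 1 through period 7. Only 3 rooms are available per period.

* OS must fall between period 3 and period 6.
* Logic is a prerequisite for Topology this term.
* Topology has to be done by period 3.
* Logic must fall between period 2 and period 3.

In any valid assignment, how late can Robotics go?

Robotics at period 7 is achievable: Robotics -> period 7; Topology -> period 3; Logic -> period 2; OS -> period 3; Algebra -> period 1.

period 7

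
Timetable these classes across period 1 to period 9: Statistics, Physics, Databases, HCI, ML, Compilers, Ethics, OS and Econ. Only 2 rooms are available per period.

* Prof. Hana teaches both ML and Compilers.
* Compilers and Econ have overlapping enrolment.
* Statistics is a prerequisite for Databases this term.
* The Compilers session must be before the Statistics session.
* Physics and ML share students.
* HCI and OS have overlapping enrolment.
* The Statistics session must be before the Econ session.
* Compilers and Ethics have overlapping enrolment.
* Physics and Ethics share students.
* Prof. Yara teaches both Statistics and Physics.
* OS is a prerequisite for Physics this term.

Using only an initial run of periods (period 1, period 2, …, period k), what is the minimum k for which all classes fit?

5

The precedence chain requires at least 3 distinct periods.
With at most 2 per period and 9 classes, at least 5 periods are needed.
5 works (last occupied period: period 5): for example OS -> period 1, Econ -> period 4, Ethics -> period 5, Physics -> period 3, Compilers -> period 1, ML -> period 4, Statistics -> period 2, HCI -> period 2, Databases -> period 3.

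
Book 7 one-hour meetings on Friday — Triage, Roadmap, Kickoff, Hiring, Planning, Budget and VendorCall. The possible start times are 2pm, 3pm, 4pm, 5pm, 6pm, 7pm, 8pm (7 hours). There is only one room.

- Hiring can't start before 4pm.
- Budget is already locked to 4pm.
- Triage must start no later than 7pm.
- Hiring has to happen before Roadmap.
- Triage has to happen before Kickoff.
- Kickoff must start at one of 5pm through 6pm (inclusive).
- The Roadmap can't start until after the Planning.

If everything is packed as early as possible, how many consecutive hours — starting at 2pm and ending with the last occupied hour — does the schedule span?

The precedence chain requires at least 2 distinct hours.
With at most 1 per hour and 7 meetings, at least 7 hours are needed.
Kickoff can't be placed before 5pm — that is hour 4 counting from 2pm — so the schedule must run through at least 4 hours.
7 works (last occupied hour: 8pm): for example Hiring=6pm, VendorCall=8pm, Planning=3pm, Budget=4pm, Roadmap=7pm, Kickoff=5pm, Triage=2pm.

7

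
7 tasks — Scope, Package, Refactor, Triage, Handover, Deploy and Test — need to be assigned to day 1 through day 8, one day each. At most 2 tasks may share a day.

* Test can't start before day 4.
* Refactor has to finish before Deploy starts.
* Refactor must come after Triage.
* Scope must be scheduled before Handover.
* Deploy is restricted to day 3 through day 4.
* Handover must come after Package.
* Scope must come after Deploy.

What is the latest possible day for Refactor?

Precedence pushes Refactor to at least day 2; downstream work caps Refactor at day 3.
Refactor at day 3 is achievable: Package -> day 1, Triage -> day 1, Refactor -> day 3, Test -> day 4, Handover -> day 6, Scope -> day 5, Deploy -> day 4.

day 3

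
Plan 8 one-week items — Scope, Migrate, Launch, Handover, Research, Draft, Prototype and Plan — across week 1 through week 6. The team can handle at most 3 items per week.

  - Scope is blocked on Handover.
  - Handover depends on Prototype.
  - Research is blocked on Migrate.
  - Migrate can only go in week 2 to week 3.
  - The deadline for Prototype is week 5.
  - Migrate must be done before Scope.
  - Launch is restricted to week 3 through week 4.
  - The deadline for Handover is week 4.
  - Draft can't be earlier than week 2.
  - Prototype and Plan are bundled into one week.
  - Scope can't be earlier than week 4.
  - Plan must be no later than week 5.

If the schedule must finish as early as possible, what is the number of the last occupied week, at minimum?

4

The precedence chain requires at least 3 distinct weeks.
With at most 3 per week and 8 tasks, at least 3 weeks are needed.
Scope can't be placed before week 4, so the schedule must run through at least week 4.
4 works (last occupied week: week 4): for example Handover in week 2; Draft in week 2; Prototype in week 1; Research in week 3; Launch in week 3; Scope in week 4; Migrate in week 2; Plan in week 1.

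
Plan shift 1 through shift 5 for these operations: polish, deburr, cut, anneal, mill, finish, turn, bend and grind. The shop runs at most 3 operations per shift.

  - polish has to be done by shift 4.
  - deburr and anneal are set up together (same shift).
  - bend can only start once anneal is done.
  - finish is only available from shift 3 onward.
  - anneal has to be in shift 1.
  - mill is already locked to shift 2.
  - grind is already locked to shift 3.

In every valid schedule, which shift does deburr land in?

Deburr must be in the same shift as anneal, which can't be after shift 1, so deburr is at most shift 1.
So deburr is pinned to shift 1.

shift 1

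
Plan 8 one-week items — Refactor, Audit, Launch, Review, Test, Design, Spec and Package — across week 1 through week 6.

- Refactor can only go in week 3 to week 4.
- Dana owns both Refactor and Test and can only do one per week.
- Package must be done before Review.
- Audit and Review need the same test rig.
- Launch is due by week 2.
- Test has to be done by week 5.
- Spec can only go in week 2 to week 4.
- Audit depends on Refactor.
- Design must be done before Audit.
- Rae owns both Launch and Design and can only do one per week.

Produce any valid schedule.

Spec -> week 2; Package -> week 1; Test -> week 1; Refactor -> week 3; Review -> week 2; Audit -> week 4; Design -> week 2; Launch -> week 1

Checking: Refactor(week 3) before Audit(week 4); Package(week 1) before Review(week 2); Design(week 2) before Audit(week 4); Launch(week 1) != Design(week 2); Audit(week 4) != Review(week 2); Refactor(week 3) != Test(week 1); Launch=week 1 in [week 1,week 2]; Spec=week 2 in [week 2,week 4]; Test=week 1 in [week 1,week 5]; Refactor=week 3 in [week 3,week 4].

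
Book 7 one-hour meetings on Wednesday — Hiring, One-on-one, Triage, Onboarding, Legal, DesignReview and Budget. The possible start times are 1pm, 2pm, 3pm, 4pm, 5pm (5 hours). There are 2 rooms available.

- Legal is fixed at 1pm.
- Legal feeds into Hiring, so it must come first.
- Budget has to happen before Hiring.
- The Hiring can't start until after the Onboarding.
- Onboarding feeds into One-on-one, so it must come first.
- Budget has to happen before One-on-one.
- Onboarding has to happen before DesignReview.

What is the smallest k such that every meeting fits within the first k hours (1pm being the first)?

4

The precedence chain requires at least 2 distinct hours.
With at most 2 per hour and 7 meetings, at least 4 hours are needed.
4 works (last occupied hour: 4pm): for example Legal in 1pm; Onboarding in 1pm; DesignReview in 2pm; Hiring in 3pm; One-on-one in 3pm; Budget in 2pm; Triage in 4pm.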